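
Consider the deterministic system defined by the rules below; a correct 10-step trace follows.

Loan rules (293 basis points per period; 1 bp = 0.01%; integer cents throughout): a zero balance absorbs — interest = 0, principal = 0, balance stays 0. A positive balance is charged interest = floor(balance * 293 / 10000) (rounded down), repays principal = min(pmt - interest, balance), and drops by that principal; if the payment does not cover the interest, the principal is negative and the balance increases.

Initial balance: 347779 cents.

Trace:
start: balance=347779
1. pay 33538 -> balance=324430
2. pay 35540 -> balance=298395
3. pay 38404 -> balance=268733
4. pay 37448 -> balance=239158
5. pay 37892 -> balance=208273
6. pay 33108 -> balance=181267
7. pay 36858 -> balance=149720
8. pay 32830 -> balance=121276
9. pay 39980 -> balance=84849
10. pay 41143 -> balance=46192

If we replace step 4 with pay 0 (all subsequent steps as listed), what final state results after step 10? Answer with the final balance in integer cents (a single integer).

(re-executing from step 4 with the substitution; state before step 4: balance=268733)
4. pay 0 -> balance=276606
5. pay 37892 -> balance=246818
6. pay 33108 -> balance=220941
7. pay 36858 -> balance=190556
8. pay 32830 -> balance=163309
9. pay 39980 -> balance=128113
10. pay 41143 -> balance=90723

90723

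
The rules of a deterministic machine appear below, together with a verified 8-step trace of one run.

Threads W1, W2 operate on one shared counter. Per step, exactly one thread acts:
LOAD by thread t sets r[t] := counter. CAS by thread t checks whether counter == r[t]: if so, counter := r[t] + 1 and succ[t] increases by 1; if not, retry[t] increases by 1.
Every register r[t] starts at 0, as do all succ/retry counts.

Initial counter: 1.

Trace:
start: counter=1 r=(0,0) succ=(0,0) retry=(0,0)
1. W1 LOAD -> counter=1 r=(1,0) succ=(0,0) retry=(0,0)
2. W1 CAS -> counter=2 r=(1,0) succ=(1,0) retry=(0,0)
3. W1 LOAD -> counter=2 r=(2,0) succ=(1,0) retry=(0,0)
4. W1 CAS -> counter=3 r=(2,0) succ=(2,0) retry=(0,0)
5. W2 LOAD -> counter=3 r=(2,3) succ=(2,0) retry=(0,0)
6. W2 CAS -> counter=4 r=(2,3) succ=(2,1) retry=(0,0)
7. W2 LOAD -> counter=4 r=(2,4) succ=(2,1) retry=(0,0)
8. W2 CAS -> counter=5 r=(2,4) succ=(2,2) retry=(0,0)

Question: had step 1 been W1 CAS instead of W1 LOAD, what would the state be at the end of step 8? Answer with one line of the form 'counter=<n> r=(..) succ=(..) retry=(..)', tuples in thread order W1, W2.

(re-executing from step 1 with the substitution; state before step 1: counter=1 r=(0,0) succ=(0,0) retry=(0,0))
1. W1 CAS -> counter=1 r=(0,0) succ=(0,0) retry=(1,0)
2. W1 CAS -> counter=1 r=(0,0) succ=(0,0) retry=(2,0)
3. W1 LOAD -> counter=1 r=(1,0) succ=(0,0) retry=(2,0)
4. W1 CAS -> counter=2 r=(1,0) succ=(1,0) retry=(2,0)
5. W2 LOAD -> counter=2 r=(1,2) succ=(1,0) retry=(2,0)
6. W2 CAS -> counter=3 r=(1,2) succ=(1,1) retry=(2,0)
7. W2 LOAD -> counter=3 r=(1,3) succ=(1,1) retry=(2,0)
8. W2 CAS -> counter=4 r=(1,3) succ=(1,2) retry=(2,0)

counter=4 r=(1,3) succ=(1,2) retry=(2,0)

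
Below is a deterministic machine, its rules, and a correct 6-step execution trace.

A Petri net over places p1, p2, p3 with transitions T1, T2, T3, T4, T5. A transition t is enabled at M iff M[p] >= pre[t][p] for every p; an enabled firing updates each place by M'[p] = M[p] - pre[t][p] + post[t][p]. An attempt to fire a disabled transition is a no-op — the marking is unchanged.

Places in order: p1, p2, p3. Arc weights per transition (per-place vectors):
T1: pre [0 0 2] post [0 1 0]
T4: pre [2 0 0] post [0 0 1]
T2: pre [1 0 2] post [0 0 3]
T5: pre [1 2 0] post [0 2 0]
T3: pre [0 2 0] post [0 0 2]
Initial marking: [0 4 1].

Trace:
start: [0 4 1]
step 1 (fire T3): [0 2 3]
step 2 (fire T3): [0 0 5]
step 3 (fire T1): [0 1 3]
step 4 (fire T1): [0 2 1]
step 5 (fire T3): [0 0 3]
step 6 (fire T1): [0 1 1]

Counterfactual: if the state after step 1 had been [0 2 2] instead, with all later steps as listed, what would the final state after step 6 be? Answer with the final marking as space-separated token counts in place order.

0 1 0

state after step 1 := [0 2 2]
step 2 (fire T3): [0 0 4]
step 3 (fire T1): [0 1 2]
step 4 (fire T1): [0 2 0]
step 5 (fire T3): [0 0 2]
step 6 (fire T1): [0 1 0]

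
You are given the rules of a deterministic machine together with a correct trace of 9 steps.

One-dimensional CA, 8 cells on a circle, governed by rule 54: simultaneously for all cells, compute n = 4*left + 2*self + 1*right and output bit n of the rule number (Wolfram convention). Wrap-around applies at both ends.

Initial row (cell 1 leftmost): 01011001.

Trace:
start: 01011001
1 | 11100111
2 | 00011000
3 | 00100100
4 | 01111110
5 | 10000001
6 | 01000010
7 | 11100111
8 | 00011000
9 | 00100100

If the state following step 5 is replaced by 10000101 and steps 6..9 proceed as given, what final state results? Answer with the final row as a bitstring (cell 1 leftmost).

state after step 5 := 10000101
6 | 01001110
7 | 11110001
8 | 00001010
9 | 00011111

00011111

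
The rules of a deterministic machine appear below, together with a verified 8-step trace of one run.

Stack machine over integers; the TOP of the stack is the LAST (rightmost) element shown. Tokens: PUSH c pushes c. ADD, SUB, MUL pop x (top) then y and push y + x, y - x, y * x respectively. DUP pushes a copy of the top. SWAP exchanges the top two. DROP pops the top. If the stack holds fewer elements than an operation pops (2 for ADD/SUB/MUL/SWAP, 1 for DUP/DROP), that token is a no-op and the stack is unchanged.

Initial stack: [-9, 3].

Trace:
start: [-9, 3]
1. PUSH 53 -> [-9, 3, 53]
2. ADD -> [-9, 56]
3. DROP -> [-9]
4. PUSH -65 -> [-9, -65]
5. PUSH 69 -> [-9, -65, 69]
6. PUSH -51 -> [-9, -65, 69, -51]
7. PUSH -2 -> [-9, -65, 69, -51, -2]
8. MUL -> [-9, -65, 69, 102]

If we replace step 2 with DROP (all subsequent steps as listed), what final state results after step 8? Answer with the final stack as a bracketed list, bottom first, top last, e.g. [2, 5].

(re-executing from step 2 with the substitution; state before step 2: [-9, 3, 53])
2. DROP -> [-9, 3]
3. DROP -> [-9]
4. PUSH -65 -> [-9, -65]
5. PUSH 69 -> [-9, -65, 69]
6. PUSH -51 -> [-9, -65, 69, -51]
7. PUSH -2 -> [-9, -65, 69, -51, -2]
8. MUL -> [-9, -65, 69, 102]

[-9, -65, 69, 102]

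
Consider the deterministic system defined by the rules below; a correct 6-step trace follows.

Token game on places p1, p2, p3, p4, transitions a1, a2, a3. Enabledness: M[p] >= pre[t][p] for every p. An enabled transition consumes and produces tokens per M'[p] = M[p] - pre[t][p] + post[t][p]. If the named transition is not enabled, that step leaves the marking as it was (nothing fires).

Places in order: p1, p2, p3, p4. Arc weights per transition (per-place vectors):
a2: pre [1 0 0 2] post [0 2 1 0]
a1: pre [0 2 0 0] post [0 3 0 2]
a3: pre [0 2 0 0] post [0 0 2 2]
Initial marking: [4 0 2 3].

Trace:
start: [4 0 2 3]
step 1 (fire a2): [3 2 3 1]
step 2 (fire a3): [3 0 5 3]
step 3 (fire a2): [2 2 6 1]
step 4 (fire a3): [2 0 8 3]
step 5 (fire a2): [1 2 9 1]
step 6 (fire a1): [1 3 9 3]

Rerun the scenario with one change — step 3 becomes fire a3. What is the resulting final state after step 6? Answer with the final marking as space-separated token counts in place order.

2 3 6 3

(re-executing from step 3 with the substitution; state before step 3: [3 0 5 3])
step 3 (fire a3): [3 0 5 3]
step 4 (fire a3): [3 0 5 3]
step 5 (fire a2): [2 2 6 1]
step 6 (fire a1): [2 3 6 3]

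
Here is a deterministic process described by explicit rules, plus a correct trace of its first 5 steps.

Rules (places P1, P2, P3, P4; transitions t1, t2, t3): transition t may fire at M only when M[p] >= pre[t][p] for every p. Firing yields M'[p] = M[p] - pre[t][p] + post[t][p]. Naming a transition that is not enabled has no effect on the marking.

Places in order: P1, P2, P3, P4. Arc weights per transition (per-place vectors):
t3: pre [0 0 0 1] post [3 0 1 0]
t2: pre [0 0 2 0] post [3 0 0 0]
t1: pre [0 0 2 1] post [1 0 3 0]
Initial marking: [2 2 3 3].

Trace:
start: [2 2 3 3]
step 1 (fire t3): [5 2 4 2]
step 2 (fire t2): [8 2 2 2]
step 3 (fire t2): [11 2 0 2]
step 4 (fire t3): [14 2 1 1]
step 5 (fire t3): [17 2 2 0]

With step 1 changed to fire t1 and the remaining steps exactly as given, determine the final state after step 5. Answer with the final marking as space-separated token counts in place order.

15 2 2 0

(re-executing from step 1 with the substitution; state before step 1: [2 2 3 3])
step 1 (fire t1): [3 2 4 2]
step 2 (fire t2): [6 2 2 2]
step 3 (fire t2): [9 2 0 2]
step 4 (fire t3): [12 2 1 1]
step 5 (fire t3): [15 2 2 0]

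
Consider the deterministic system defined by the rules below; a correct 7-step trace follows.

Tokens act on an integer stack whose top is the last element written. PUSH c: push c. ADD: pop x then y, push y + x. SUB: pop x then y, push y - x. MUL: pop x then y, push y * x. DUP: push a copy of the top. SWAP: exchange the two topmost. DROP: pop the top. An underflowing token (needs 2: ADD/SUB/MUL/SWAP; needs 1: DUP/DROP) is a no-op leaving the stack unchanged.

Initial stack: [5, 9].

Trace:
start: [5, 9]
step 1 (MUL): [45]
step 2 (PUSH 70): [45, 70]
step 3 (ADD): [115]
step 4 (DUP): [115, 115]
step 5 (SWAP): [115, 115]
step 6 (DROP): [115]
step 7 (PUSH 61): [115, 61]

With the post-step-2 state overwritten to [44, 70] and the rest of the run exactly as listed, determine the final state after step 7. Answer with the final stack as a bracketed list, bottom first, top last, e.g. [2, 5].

state after step 2 := [44, 70]
step 3 (ADD): [114]
step 4 (DUP): [114, 114]
step 5 (SWAP): [114, 114]
step 6 (DROP): [114]
step 7 (PUSH 61): [114, 61]

[114, 61]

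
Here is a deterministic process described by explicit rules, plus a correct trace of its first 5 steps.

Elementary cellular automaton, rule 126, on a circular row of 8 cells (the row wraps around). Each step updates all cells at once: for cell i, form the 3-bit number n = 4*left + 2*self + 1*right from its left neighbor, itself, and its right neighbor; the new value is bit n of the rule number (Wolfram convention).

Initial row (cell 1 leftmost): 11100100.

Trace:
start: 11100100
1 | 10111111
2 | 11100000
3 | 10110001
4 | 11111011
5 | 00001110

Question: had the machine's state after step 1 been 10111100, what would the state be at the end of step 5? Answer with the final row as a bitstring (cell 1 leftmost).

state after step 1 := 10111100
2 | 11100111
3 | 00111100
4 | 01100110
5 | 11111111

11111111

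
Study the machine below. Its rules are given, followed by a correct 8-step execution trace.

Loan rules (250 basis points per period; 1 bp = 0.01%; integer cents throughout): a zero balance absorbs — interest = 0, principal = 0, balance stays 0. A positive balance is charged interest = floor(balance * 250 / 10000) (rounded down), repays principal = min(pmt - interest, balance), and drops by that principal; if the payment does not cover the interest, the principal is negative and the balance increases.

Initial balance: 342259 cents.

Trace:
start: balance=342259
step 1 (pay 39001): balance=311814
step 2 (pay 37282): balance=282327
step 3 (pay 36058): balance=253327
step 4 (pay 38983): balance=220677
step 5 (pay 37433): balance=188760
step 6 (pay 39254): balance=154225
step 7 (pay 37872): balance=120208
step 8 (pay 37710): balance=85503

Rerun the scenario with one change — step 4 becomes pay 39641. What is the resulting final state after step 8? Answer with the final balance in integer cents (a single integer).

(re-executing from step 4 with the substitution; state before step 4: balance=253327)
step 4 (pay 39641): balance=220019
step 5 (pay 37433): balance=188086
step 6 (pay 39254): balance=153534
step 7 (pay 37872): balance=119500
step 8 (pay 37710): balance=84777

84777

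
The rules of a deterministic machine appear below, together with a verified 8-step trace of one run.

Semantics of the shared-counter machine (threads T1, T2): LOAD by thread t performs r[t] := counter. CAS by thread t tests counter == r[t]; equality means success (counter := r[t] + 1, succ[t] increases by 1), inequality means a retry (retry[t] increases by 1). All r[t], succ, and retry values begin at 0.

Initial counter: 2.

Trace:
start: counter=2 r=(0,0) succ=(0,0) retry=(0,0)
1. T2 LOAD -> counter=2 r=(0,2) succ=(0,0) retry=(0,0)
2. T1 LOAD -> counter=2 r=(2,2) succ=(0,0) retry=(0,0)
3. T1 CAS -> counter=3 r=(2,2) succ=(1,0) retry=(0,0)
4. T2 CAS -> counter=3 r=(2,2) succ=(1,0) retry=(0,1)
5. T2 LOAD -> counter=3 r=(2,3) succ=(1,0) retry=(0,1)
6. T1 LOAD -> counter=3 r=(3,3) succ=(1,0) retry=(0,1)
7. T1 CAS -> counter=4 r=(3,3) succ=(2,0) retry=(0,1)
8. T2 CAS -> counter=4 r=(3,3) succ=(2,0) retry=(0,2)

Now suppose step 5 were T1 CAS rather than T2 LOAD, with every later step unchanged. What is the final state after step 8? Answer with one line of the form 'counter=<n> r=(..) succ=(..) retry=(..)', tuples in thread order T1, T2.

(re-executing from step 5 with the substitution; state before step 5: counter=3 r=(2,2) succ=(1,0) retry=(0,1))
5. T1 CAS -> counter=3 r=(2,2) succ=(1,0) retry=(1,1)
6. T1 LOAD -> counter=3 r=(3,2) succ=(1,0) retry=(1,1)
7. T1 CAS -> counter=4 r=(3,2) succ=(2,0) retry=(1,1)
8. T2 CAS -> counter=4 r=(3,2) succ=(2,0) retry=(1,2)

counter=4 r=(3,2) succ=(2,0) retry=(1,2)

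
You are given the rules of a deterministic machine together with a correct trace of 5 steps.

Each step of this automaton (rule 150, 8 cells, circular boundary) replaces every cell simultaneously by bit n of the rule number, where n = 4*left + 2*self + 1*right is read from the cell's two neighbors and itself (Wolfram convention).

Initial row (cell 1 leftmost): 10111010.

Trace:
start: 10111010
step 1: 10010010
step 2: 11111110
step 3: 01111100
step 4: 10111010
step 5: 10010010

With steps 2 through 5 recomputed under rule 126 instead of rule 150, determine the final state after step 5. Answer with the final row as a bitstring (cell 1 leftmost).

00000000

(re-executing steps 2..5 under rule 126; state before step 2: 10010010)
step 2: 11111111
step 3: 00000000
step 4: 00000000
step 5: 00000000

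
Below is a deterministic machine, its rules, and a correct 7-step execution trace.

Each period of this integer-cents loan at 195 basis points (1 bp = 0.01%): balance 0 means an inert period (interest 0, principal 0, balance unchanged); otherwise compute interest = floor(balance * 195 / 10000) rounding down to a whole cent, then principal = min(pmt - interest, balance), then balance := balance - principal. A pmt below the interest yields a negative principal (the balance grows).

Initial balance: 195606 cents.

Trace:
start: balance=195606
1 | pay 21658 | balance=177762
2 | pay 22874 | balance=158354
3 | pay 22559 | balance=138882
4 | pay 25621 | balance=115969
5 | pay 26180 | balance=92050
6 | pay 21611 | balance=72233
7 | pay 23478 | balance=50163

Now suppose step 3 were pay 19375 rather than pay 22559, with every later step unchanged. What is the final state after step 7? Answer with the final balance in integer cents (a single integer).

53603

(re-executing from step 3 with the substitution; state before step 3: balance=158354)
3 | pay 19375 | balance=142066
4 | pay 25621 | balance=119215
5 | pay 26180 | balance=95359
6 | pay 21611 | balance=75607
7 | pay 23478 | balance=53603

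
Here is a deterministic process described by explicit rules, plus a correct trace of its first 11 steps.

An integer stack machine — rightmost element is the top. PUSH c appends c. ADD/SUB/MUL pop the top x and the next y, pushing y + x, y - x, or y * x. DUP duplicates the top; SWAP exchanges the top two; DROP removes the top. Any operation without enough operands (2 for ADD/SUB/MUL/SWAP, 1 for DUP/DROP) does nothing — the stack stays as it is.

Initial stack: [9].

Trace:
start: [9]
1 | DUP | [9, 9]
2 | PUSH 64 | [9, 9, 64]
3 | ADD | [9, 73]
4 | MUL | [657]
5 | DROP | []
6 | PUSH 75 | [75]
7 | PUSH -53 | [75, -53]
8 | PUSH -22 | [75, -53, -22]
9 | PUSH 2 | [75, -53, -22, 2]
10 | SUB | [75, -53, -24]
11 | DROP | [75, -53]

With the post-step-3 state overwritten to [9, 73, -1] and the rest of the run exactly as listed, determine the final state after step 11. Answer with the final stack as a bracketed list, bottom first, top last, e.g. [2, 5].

[9, 75, -53]

state after step 3 := [9, 73, -1]
4 | MUL | [9, -73]
5 | DROP | [9]
6 | PUSH 75 | [9, 75]
7 | PUSH -53 | [9, 75, -53]
8 | PUSH -22 | [9, 75, -53, -22]
9 | PUSH 2 | [9, 75, -53, -22, 2]
10 | SUB | [9, 75, -53, -24]
11 | DROP | [9, 75, -53]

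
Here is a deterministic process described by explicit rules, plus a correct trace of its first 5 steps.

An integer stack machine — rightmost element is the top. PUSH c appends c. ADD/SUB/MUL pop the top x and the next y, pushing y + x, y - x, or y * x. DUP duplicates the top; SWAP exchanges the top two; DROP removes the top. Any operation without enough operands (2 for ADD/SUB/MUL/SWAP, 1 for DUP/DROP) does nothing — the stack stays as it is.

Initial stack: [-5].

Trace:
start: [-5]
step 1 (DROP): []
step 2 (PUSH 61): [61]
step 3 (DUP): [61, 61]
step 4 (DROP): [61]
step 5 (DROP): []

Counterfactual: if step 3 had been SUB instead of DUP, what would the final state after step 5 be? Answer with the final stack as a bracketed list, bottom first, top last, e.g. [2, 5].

(re-executing from step 3 with the substitution; state before step 3: [61])
step 3 (SUB): [61]
step 4 (DROP): []
step 5 (DROP): []

[]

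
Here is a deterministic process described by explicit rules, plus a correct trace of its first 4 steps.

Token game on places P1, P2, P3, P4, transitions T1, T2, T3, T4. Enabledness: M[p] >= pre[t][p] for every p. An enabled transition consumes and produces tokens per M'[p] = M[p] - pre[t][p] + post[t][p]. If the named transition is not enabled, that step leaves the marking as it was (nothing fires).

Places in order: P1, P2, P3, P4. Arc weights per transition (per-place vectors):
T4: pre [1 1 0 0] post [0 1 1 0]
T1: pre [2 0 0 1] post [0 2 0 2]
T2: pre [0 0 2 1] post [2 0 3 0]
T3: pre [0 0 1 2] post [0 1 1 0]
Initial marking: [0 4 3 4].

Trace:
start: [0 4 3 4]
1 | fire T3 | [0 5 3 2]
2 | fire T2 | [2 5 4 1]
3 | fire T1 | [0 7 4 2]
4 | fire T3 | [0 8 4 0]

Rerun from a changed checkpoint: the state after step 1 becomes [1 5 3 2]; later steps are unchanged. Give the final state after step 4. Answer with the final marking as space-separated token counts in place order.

state after step 1 := [1 5 3 2]
2 | fire T2 | [3 5 4 1]
3 | fire T1 | [1 7 4 2]
4 | fire T3 | [1 8 4 0]

1 8 4 0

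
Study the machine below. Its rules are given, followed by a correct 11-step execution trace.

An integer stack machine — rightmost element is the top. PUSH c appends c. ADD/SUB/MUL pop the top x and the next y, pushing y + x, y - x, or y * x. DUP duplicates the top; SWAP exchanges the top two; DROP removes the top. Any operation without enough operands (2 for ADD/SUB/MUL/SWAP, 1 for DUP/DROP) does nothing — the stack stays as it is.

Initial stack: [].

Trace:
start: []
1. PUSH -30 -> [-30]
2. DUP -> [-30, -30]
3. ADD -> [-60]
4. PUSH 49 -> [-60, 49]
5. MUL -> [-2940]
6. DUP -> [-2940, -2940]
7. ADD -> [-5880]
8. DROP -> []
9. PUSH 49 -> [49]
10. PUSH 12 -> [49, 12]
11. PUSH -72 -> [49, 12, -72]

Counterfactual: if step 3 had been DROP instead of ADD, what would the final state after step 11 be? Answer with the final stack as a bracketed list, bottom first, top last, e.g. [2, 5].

(re-executing from step 3 with the substitution; state before step 3: [-30, -30])
3. DROP -> [-30]
4. PUSH 49 -> [-30, 49]
5. MUL -> [-1470]
6. DUP -> [-1470, -1470]
7. ADD -> [-2940]
8. DROP -> []
9. PUSH 49 -> [49]
10. PUSH 12 -> [49, 12]
11. PUSH -72 -> [49, 12, -72]

[49, 12, -72]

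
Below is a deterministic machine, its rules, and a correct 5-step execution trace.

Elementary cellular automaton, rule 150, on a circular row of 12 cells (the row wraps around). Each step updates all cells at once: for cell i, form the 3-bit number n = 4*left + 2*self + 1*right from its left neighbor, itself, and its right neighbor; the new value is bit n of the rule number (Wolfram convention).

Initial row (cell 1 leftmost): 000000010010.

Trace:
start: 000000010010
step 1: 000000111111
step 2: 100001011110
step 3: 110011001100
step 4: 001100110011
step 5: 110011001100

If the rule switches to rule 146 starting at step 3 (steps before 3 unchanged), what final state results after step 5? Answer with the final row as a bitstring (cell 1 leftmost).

000000001100

(re-executing steps 3..5 under rule 146; state before step 3: 100001011110)
step 3: 010010001100
step 4: 101101010010
step 5: 000000001100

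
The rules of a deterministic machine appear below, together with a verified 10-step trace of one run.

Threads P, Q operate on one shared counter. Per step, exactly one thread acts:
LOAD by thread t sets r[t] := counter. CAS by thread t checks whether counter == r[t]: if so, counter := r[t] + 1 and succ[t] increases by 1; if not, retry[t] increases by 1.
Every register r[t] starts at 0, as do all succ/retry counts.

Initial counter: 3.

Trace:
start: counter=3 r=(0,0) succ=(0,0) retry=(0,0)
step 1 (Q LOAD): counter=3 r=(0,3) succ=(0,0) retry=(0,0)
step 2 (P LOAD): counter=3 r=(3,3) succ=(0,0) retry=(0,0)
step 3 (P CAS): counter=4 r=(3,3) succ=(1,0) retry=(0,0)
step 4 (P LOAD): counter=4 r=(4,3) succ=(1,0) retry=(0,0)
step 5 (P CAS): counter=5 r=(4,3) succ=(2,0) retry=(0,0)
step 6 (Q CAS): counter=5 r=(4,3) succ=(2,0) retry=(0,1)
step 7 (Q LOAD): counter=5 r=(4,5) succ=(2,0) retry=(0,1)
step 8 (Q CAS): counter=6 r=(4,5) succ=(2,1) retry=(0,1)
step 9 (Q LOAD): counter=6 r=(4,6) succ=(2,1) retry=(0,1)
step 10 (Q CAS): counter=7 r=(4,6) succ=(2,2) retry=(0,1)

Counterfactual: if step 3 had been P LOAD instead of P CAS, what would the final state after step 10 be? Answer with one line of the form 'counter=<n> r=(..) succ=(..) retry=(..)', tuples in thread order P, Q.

counter=6 r=(3,5) succ=(1,2) retry=(0,1)

(re-executing from step 3 with the substitution; state before step 3: counter=3 r=(3,3) succ=(0,0) retry=(0,0))
step 3 (P LOAD): counter=3 r=(3,3) succ=(0,0) retry=(0,0)
step 4 (P LOAD): counter=3 r=(3,3) succ=(0,0) retry=(0,0)
step 5 (P CAS): counter=4 r=(3,3) succ=(1,0) retry=(0,0)
step 6 (Q CAS): counter=4 r=(3,3) succ=(1,0) retry=(0,1)
step 7 (Q LOAD): counter=4 r=(3,4) succ=(1,0) retry=(0,1)
step 8 (Q CAS): counter=5 r=(3,4) succ=(1,1) retry=(0,1)
step 9 (Q LOAD): counter=5 r=(3,5) succ=(1,1) retry=(0,1)
step 10 (Q CAS): counter=6 r=(3,5) succ=(1,2) retry=(0,1)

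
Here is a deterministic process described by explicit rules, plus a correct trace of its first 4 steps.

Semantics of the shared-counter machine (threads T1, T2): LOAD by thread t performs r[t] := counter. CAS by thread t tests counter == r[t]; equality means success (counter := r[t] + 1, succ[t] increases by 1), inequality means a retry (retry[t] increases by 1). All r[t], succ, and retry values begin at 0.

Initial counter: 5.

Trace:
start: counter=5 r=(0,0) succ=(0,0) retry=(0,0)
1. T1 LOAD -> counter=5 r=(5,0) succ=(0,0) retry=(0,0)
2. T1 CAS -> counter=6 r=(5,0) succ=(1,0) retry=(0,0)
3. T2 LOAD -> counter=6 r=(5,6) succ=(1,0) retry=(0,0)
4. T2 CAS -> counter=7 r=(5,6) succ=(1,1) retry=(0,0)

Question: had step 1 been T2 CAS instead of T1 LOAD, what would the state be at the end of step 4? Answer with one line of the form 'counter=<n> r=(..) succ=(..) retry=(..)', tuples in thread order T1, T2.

(re-executing from step 1 with the substitution; state before step 1: counter=5 r=(0,0) succ=(0,0) retry=(0,0))
1. T2 CAS -> counter=5 r=(0,0) succ=(0,0) retry=(0,1)
2. T1 CAS -> counter=5 r=(0,0) succ=(0,0) retry=(1,1)
3. T2 LOAD -> counter=5 r=(0,5) succ=(0,0) retry=(1,1)
4. T2 CAS -> counter=6 r=(0,5) succ=(0,1) retry=(1,1)

counter=6 r=(0,5) succ=(0,1) retry=(1,1)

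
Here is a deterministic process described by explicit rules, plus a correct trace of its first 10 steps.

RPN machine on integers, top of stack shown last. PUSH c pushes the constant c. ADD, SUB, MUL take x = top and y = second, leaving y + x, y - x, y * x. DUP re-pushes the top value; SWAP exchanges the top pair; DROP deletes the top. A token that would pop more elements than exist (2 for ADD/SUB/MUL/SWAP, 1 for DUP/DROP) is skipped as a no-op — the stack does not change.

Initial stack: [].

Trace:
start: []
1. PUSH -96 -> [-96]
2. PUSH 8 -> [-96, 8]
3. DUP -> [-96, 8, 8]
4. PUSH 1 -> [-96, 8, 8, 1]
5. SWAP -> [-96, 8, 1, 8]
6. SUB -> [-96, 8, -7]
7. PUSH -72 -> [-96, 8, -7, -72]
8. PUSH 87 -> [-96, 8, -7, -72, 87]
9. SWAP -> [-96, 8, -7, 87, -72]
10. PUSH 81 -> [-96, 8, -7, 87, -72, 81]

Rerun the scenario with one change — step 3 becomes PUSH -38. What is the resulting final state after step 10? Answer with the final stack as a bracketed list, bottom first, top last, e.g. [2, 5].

(re-executing from step 3 with the substitution; state before step 3: [-96, 8])
3. PUSH -38 -> [-96, 8, -38]
4. PUSH 1 -> [-96, 8, -38, 1]
5. SWAP -> [-96, 8, 1, -38]
6. SUB -> [-96, 8, 39]
7. PUSH -72 -> [-96, 8, 39, -72]
8. PUSH 87 -> [-96, 8, 39, -72, 87]
9. SWAP -> [-96, 8, 39, 87, -72]
10. PUSH 81 -> [-96, 8, 39, 87, -72, 81]

[-96, 8, 39, 87, -72, 81]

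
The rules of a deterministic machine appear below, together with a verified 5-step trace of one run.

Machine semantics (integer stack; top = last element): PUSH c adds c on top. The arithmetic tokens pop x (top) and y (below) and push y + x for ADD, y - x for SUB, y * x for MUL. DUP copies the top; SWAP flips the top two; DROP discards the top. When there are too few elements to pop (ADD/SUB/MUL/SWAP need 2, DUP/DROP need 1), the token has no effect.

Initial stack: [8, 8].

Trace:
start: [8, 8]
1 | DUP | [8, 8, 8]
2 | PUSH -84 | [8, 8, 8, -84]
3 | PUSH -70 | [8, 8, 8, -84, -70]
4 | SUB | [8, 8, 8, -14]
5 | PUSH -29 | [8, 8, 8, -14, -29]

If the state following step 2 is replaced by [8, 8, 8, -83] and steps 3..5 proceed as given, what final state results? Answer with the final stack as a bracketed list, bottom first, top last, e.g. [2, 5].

[8, 8, 8, -13, -29]

state after step 2 := [8, 8, 8, -83]
3 | PUSH -70 | [8, 8, 8, -83, -70]
4 | SUB | [8, 8, 8, -13]
5 | PUSH -29 | [8, 8, 8, -13, -29]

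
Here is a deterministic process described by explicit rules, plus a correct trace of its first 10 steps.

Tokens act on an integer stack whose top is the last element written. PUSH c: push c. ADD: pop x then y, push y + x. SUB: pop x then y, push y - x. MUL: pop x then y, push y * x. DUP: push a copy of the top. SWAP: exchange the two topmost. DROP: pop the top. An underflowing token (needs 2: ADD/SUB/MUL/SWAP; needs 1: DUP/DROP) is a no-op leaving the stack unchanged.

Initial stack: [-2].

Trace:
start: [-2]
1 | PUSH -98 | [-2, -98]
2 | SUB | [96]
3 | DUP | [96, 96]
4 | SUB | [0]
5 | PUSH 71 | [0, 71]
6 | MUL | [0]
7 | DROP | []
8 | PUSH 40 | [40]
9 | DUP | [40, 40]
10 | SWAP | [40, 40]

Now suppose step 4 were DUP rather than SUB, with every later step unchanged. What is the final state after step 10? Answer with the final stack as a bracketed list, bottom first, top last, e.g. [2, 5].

[96, 96, 40, 40]

(re-executing from step 4 with the substitution; state before step 4: [96, 96])
4 | DUP | [96, 96, 96]
5 | PUSH 71 | [96, 96, 96, 71]
6 | MUL | [96, 96, 6816]
7 | DROP | [96, 96]
8 | PUSH 40 | [96, 96, 40]
9 | DUP | [96, 96, 40, 40]
10 | SWAP | [96, 96, 40, 40]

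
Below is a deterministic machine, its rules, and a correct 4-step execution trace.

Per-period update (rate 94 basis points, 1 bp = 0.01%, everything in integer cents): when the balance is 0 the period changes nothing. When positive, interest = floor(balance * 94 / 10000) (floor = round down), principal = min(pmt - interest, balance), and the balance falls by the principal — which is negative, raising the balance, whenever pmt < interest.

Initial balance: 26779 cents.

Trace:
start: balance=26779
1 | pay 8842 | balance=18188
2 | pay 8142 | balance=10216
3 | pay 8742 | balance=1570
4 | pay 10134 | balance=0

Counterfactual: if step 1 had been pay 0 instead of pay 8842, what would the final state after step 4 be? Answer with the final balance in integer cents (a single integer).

544

(re-executing from step 1 with the substitution; state before step 1: balance=26779)
1 | pay 0 | balance=27030
2 | pay 8142 | balance=19142
3 | pay 8742 | balance=10579
4 | pay 10134 | balance=544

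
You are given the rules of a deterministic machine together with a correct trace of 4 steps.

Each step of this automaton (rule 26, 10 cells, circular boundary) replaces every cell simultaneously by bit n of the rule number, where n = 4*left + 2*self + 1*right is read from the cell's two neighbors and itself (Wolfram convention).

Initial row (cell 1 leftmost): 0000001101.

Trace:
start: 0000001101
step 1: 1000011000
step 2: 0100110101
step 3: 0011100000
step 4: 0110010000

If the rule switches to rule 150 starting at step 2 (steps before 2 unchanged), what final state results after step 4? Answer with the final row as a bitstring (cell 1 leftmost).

1001111011

(re-executing steps 2..4 under rule 150; state before step 2: 1000011000)
step 2: 1100100101
step 3: 1011111100
step 4: 1001111011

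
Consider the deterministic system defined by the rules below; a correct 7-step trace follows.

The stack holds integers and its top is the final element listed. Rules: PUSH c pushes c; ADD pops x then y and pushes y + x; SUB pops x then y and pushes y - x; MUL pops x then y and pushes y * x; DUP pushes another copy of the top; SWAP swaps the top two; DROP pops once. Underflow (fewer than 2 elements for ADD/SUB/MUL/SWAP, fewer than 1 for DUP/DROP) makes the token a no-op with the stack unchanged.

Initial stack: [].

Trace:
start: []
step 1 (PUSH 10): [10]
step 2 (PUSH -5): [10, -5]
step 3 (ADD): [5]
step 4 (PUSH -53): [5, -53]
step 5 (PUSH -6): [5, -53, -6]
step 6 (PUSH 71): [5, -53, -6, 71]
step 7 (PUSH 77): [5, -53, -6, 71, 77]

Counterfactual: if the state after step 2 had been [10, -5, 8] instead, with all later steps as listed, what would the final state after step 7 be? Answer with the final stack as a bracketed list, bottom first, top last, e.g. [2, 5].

[10, 3, -53, -6, 71, 77]

state after step 2 := [10, -5, 8]
step 3 (ADD): [10, 3]
step 4 (PUSH -53): [10, 3, -53]
step 5 (PUSH -6): [10, 3, -53, -6]
step 6 (PUSH 71): [10, 3, -53, -6, 71]
step 7 (PUSH 77): [10, 3, -53, -6, 71, 77]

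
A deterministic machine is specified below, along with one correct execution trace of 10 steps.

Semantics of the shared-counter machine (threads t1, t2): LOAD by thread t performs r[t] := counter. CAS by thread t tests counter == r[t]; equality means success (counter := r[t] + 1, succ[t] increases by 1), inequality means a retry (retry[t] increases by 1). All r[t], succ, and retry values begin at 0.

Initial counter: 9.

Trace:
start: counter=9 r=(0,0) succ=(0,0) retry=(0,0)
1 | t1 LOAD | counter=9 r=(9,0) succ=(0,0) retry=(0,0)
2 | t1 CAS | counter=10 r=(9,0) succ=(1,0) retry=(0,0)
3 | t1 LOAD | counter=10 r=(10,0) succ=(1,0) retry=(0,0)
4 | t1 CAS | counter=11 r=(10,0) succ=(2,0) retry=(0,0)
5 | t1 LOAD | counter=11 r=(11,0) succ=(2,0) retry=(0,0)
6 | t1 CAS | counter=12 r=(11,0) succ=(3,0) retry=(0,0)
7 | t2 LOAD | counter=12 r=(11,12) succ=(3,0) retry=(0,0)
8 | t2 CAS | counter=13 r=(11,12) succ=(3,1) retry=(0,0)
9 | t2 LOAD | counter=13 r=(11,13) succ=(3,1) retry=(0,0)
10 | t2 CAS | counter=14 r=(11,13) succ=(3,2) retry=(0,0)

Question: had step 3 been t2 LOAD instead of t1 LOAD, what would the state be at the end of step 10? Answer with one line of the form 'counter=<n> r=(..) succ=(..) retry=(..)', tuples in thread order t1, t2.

(re-executing from step 3 with the substitution; state before step 3: counter=10 r=(9,0) succ=(1,0) retry=(0,0))
3 | t2 LOAD | counter=10 r=(9,10) succ=(1,0) retry=(0,0)
4 | t1 CAS | counter=10 r=(9,10) succ=(1,0) retry=(1,0)
5 | t1 LOAD | counter=10 r=(10,10) succ=(1,0) retry=(1,0)
6 | t1 CAS | counter=11 r=(10,10) succ=(2,0) retry=(1,0)
7 | t2 LOAD | counter=11 r=(10,11) succ=(2,0) retry=(1,0)
8 | t2 CAS | counter=12 r=(10,11) succ=(2,1) retry=(1,0)
9 | t2 LOAD | counter=12 r=(10,12) succ=(2,1) retry=(1,0)
10 | t2 CAS | counter=13 r=(10,12) succ=(2,2) retry=(1,0)

counter=13 r=(10,12) succ=(2,2) retry=(1,0)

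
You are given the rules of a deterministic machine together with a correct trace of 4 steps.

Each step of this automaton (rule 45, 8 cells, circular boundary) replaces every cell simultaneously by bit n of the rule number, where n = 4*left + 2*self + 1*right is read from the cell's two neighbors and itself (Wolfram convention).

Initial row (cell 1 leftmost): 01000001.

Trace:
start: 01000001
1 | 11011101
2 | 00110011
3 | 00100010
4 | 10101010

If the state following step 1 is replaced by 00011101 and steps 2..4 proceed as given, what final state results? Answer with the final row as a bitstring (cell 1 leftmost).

10000011

state after step 1 := 00011101
2 | 01010011
3 | 11110010
4 | 10000011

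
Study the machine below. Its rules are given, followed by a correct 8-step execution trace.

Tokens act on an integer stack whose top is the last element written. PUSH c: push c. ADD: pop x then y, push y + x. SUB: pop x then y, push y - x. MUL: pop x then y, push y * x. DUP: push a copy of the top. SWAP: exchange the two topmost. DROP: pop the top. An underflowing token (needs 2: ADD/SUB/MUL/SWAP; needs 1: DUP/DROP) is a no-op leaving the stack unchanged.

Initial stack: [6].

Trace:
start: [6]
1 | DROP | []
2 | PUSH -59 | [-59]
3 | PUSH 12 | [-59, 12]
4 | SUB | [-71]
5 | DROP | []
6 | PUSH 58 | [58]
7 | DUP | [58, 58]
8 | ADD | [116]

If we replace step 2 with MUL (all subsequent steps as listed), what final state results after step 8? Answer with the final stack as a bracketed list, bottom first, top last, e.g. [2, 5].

(re-executing from step 2 with the substitution; state before step 2: [])
2 | MUL | []
3 | PUSH 12 | [12]
4 | SUB | [12]
5 | DROP | []
6 | PUSH 58 | [58]
7 | DUP | [58, 58]
8 | ADD | [116]

[116]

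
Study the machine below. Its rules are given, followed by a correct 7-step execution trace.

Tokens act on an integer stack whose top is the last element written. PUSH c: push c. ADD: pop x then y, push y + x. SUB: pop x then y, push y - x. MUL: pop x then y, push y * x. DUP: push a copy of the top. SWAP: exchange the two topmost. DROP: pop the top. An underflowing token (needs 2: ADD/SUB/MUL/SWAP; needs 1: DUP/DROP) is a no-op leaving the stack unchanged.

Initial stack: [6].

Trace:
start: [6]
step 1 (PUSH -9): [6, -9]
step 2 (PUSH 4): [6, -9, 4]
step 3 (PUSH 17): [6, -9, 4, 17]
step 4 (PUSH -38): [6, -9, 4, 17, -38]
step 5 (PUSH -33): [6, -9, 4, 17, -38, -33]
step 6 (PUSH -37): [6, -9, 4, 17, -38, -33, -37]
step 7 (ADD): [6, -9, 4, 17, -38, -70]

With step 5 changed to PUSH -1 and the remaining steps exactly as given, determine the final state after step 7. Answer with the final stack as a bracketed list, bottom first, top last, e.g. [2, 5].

(re-executing from step 5 with the substitution; state before step 5: [6, -9, 4, 17, -38])
step 5 (PUSH -1): [6, -9, 4, 17, -38, -1]
step 6 (PUSH -37): [6, -9, 4, 17, -38, -1, -37]
step 7 (ADD): [6, -9, 4, 17, -38, -38]

[6, -9, 4, 17, -38, -38]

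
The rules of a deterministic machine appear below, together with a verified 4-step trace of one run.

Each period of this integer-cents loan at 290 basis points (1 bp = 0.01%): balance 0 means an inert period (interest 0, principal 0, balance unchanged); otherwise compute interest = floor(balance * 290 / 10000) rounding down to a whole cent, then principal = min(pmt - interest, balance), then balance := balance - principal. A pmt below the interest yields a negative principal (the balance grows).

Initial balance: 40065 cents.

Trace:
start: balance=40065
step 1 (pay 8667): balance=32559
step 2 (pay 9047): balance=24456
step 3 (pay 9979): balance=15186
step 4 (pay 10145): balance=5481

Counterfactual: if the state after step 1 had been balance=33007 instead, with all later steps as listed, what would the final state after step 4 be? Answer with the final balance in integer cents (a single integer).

state after step 1 := balance=33007
step 2 (pay 9047): balance=24917
step 3 (pay 9979): balance=15660
step 4 (pay 10145): balance=5969

5969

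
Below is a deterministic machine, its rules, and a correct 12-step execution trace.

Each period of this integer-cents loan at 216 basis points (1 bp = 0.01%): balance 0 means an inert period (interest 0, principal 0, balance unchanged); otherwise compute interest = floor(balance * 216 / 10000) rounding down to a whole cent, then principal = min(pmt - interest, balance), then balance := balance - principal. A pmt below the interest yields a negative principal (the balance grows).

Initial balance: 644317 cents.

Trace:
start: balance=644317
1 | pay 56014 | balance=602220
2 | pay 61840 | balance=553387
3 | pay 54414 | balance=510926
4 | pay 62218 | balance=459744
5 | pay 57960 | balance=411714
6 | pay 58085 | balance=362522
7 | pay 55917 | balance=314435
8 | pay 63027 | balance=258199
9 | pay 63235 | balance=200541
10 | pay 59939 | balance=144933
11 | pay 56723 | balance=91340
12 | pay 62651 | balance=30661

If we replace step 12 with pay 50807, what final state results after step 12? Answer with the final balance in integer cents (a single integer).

(re-executing from step 12 with the substitution; state before step 12: balance=91340)
12 | pay 50807 | balance=42505

42505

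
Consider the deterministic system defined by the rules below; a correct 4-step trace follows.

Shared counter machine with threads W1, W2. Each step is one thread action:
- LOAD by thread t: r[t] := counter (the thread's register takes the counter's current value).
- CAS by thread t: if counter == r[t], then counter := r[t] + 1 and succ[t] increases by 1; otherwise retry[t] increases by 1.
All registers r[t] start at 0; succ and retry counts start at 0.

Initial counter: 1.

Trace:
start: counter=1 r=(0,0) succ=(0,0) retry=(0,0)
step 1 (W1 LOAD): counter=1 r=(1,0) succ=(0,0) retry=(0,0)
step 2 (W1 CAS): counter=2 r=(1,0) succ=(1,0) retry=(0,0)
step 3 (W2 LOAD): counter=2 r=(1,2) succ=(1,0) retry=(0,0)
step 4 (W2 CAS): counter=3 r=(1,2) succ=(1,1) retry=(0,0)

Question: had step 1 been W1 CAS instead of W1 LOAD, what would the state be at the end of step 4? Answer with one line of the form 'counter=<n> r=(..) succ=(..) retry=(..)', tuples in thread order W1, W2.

(re-executing from step 1 with the substitution; state before step 1: counter=1 r=(0,0) succ=(0,0) retry=(0,0))
step 1 (W1 CAS): counter=1 r=(0,0) succ=(0,0) retry=(1,0)
step 2 (W1 CAS): counter=1 r=(0,0) succ=(0,0) retry=(2,0)
step 3 (W2 LOAD): counter=1 r=(0,1) succ=(0,0) retry=(2,0)
step 4 (W2 CAS): counter=2 r=(0,1) succ=(0,1) retry=(2,0)

counter=2 r=(0,1) succ=(0,1) retry=(2,0)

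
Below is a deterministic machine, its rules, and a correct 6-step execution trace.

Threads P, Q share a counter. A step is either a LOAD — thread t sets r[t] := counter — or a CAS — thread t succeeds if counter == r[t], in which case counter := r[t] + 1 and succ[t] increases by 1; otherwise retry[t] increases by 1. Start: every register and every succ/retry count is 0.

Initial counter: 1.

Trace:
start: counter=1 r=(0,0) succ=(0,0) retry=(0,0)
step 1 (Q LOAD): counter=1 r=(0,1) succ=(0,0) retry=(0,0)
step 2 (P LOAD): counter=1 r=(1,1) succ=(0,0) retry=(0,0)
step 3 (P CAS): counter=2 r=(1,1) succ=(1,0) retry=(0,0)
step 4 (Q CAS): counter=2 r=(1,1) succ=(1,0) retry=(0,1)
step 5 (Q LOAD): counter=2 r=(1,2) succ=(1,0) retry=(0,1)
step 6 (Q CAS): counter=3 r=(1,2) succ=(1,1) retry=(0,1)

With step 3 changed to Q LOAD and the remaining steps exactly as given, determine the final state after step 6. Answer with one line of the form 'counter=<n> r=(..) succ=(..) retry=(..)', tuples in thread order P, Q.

(re-executing from step 3 with the substitution; state before step 3: counter=1 r=(1,1) succ=(0,0) retry=(0,0))
step 3 (Q LOAD): counter=1 r=(1,1) succ=(0,0) retry=(0,0)
step 4 (Q CAS): counter=2 r=(1,1) succ=(0,1) retry=(0,0)
step 5 (Q LOAD): counter=2 r=(1,2) succ=(0,1) retry=(0,0)
step 6 (Q CAS): counter=3 r=(1,2) succ=(0,2) retry=(0,0)

counter=3 r=(1,2) succ=(0,2) retry=(0,0)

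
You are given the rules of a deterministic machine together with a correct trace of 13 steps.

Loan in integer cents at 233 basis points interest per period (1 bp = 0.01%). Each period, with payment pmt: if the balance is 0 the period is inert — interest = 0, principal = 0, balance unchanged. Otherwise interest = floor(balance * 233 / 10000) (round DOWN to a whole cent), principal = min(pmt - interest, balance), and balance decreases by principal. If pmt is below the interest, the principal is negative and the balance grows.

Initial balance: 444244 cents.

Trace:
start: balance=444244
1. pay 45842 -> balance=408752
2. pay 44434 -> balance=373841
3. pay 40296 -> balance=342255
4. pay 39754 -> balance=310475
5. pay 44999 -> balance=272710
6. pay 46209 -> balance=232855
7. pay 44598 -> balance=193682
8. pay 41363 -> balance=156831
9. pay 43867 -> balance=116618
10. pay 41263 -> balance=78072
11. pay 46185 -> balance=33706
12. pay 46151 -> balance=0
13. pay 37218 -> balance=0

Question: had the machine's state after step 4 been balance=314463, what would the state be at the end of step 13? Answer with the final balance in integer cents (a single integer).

0

state after step 4 := balance=314463
5. pay 44999 -> balance=276790
6. pay 46209 -> balance=237030
7. pay 44598 -> balance=197954
8. pay 41363 -> balance=161203
9. pay 43867 -> balance=121092
10. pay 41263 -> balance=82650
11. pay 46185 -> balance=38390
12. pay 46151 -> balance=0
13. pay 37218 -> balance=0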